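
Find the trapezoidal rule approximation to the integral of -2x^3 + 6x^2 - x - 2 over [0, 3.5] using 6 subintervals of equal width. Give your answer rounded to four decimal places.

Δx = (3.5 − 0)/6 = 7/12.
f(0) = -2, f(7/12) = -811/864, f(7/6) = 197/108, f(1.75) = 3.90625, f(7/3) = 79/27, f(35/12) = -3023/864, f(3.5) = -17.75.
T_6 = (Δx/2)·[f(x_0) + 2f(x_1) + ... + 2f(x_{5}) + f(x_6)].
Sum ≈ -3.2995.

-3.2995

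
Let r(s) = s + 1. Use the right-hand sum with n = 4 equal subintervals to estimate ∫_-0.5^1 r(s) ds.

2.15625

Δs = (1 − (-0.5))/4 = 0.375.
Right endpoints: -0.125, 0.25, 0.625, 1.
r(-0.125) = 0.875, r(0.25) = 1.25, r(0.625) = 1.625, r(1) = 2.
Sum = Δs · [r(-0.125) + r(0.25) + r(0.625) + r(1)].
Sum = 2.15625.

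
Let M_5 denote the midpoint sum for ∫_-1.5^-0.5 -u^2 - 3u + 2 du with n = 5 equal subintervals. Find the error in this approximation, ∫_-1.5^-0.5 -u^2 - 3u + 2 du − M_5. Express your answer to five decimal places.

-0.00333

Exact integral: ∫_-1.5^-0.5 f(u) du ≈ 3.9166667.
M_5 = 3.92.
Error ≈ 3.9166667 − 3.92 ≈ -0.00333.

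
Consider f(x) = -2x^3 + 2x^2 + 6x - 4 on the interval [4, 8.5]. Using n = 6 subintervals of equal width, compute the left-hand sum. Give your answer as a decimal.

Δx = (8.5 − 4)/6 = 0.75.
Left endpoints: 4, 4.75, 5.5, 6.25, 7, 7.75.
f(4) = -76, f(4.75) = -144.71875, f(5.5) = -243.25, f(6.25) = -376.65625, f(7) = -550, f(7.75) = -768.34375.
Sum = Δx · [f(4) + f(4.75) + f(5.5) + ...].
Sum = -1619.2265625.

-1619.2265625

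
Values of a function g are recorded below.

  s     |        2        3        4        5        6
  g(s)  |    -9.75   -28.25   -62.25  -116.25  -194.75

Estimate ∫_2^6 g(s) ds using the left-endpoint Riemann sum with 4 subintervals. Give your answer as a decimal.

-216.5

Δs = 1.
Sum = 1·[(-9.75) + (-28.25) + (-62.25) + (-116.25)] = -216.5.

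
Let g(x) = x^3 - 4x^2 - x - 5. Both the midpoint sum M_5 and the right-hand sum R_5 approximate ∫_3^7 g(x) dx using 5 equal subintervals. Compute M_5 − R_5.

-67.84

M_5 = 116.32.
R_5 = 184.16.
M_5 − R_5 = -67.84.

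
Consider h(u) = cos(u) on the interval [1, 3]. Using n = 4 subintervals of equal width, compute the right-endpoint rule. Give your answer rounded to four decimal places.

-1.0683

Δu = (3 − 1)/4 = 0.5.
Right endpoints: 1.5, 2, 2.5, 3.
h(1.5) ≈ 0.0707, h(2) ≈ -0.4161, h(2.5) ≈ -0.8011, h(3) ≈ -0.9900.
Sum = Δu · [h(1.5) + h(2) + h(2.5) + h(3)].
Sum ≈ -1.0683.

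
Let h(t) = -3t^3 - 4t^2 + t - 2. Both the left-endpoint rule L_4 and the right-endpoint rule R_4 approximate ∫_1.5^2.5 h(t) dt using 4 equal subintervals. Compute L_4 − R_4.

L_4 = -35.59375.
R_4 = -48.53125.
L_4 − R_4 = 12.9375.

12.9375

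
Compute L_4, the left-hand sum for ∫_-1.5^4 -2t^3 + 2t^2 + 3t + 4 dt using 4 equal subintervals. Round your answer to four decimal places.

14.9316

Δt = (4 − (-1.5))/4 = 1.375.
Left endpoints: -1.5, -0.125, 1.25, 2.625.
f(-1.5) = 10.75, f(-0.125) = 3.66015625, f(1.25) = 6.96875, f(2.625) = -10.51953125.
Sum = Δt · [f(-1.5) + f(-0.125) + f(1.25) + f(2.625)].
Sum ≈ 14.9316.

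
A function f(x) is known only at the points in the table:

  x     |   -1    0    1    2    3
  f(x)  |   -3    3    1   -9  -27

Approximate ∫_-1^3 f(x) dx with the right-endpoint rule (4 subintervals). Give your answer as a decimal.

Δx = 1.
Sum = 1·[3 + 1 + (-9) + (-27)] = -32.

-32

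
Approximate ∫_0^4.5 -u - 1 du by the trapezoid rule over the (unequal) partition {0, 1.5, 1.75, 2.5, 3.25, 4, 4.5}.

Subinterval widths: 1.5, 0.25, 0.75, 0.75, 0.75, 0.5.
f(0) = -1, f(1.5) = -2.5, f(1.75) = -2.75, f(2.5) = -3.5, f(3.25) = -4.25, f(4) = -5, f(4.5) = -5.5.
On each subinterval the trapezoid contributes (Δu_i/2)·[f(u_{i-1}) + f(u_i)].
Sum = -14.625.

-14.625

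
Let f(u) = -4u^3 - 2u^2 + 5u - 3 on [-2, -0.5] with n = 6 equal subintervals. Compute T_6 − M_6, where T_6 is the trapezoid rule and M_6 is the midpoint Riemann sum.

T_6 = -2.984375.
M_6 = -3.2890625.
T_6 − M_6 = 0.3046875.

0.3046875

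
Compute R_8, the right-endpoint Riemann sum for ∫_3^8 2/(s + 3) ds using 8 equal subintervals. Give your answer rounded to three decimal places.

Δs = (8 − 3)/8 = 0.625.
Right endpoints: 3.625, 4.25, 4.875, 5.5, 6.125, 6.75, 7.375, 8.
f(3.625) = 16/53, f(4.25) = 8/29, f(4.875) = 16/63, f(5.5) = 4/17, f(6.125) = 16/73, f(6.75) = 8/39, f(7.375) = 16/83, f(8) = 2/11.
Sum = Δs · [f(3.625) + f(4.25) + f(4.875) + ...].
Sum ≈ 1.166.

1.166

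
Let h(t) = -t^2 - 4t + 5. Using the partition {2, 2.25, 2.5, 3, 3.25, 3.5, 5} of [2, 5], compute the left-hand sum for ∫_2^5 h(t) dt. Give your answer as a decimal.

Subinterval widths: 0.25, 0.25, 0.5, 0.25, 0.25, 1.5.
Left endpoints: 2, 2.25, 2.5, 3, 3.25, 3.5.
h(2) = -7, h(2.25) = -9.0625, h(2.5) = -11.25, h(3) = -16, h(3.25) = -18.5625, h(3.5) = -21.25.
Sum = Σ Δt_i · h(t_i).
Sum = -50.15625.

-50.15625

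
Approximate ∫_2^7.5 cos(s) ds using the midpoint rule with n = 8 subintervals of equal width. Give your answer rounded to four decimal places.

Δs = (7.5 − 2)/8 = 0.6875.
Midpoints: 2.34375, 3.03125, 3.71875, 4.40625, 5.09375, 5.78125, 6.46875, 7.15625.
f(2.34375) ≈ -0.6983, f(3.03125) ≈ -0.9939, f(3.71875) ≈ -0.8380, f(4.40625) ≈ -0.3014, f(5.09375) ≈ 0.3722, f(5.78125) ≈ 0.8767, f(6.46875) ≈ 0.9828, f(7.15625) ≈ 0.6425.
Sum = Δs · [f(2.34375) + f(3.03125) + f(3.71875) + ...].
Sum ≈ 0.0293.

0.0293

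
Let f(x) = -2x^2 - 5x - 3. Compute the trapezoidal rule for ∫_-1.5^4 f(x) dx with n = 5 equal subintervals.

-98.01

Δx = (4 − (-1.5))/5 = 1.1.
f(-1.5) = 0, f(-0.4) = -1.32, f(0.7) = -7.48, f(1.8) = -18.48, f(2.9) = -34.32, f(4) = -55.
T_5 = (Δx/2)·[f(x_0) + 2f(x_1) + ... + 2f(x_{4}) + f(x_5)].
Sum = -98.01.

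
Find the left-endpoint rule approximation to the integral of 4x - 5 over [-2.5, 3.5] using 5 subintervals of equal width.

Δx = (3.5 − (-2.5))/5 = 1.2.
Left endpoints: -2.5, -1.3, -0.1, 1.1, 2.3.
f(-2.5) = -15, f(-1.3) = -10.2, f(-0.1) = -5.4, f(1.1) = -0.6, f(2.3) = 4.2.
Sum = Δx · [f(-2.5) + f(-1.3) + f(-0.1) + f(1.1) + f(2.3)].
Sum = -32.4.

-32.4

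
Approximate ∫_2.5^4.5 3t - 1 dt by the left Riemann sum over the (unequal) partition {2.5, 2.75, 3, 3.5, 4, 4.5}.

Subinterval widths: 0.25, 0.25, 0.5, 0.5, 0.5.
Left endpoints: 2.5, 2.75, 3, 3.5, 4.
f(2.5) = 6.5, f(2.75) = 7.25, f(3) = 8, f(3.5) = 9.5, f(4) = 11.
Sum = Σ Δt_i · f(t_i).
Sum = 17.6875.

17.6875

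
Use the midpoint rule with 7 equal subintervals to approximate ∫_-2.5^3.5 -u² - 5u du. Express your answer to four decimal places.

Δu = (3.5 − (-2.5))/7 = 6/7.
Midpoints: -29/14, -17/14, -5/14, 0.5, 19/14, 31/14, 43/14.
f(-29/14) = 1189/196, f(-17/14) = 901/196, f(-5/14) = 325/196, f(0.5) = -2.75, f(19/14) = -1691/196, f(31/14) = -3131/196, f(43/14) = -4859/196.
Sum = Δu · [f(-29/14) + f(-17/14) + f(-5/14) + ...].
Sum ≈ -34.1327.

-34.1327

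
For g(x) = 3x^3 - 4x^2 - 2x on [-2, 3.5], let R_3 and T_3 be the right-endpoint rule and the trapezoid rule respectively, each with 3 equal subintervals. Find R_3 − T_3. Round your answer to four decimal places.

99.5729

R_3 ≈ 132.509259.
T_3 ≈ 32.936343.
R_3 − T_3 ≈ 99.5729.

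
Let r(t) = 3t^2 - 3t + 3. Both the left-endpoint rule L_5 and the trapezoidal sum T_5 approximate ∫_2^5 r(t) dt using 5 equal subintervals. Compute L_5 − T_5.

-16.2

L_5 = 78.84.
T_5 = 95.04.
L_5 − T_5 = -16.2.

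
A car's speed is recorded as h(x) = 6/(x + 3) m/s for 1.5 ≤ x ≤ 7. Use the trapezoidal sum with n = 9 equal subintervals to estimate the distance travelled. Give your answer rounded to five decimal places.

Δx = (7 − 1.5)/9 = 11/18.
h(1.5) = 4/3, h(19/9) = 27/23, h(49/18) = 108/103, h(10/3) = 18/19, h(71/18) = 0.864, h(41/9) = 27/34, h(31/6) = 36/49, h(52/9) = 54/79, h(115/18) = 108/169, h(7) = 0.6.
T_9 = (Δx/2)·[h(x_0) + 2h(x_1) + ... + 2h(x_{8}) + h(x_9)].
Sum ≈ 4.79838.

4.79838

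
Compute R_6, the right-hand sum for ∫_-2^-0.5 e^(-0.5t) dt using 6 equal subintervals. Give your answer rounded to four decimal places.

2.6930

Δt = (-0.5 − (-2))/6 = 0.25.
Right endpoints: -1.75, -1.5, -1.25, -1, -0.75, -0.5.
f(-1.75) ≈ 2.3989, f(-1.5) ≈ 2.1170, f(-1.25) ≈ 1.8682, f(-1) ≈ 1.6487, f(-0.75) ≈ 1.4550, f(-0.5) ≈ 1.2840.
Sum = Δt · [f(-1.75) + f(-1.5) + f(-1.25) + ...].
Sum ≈ 2.6930.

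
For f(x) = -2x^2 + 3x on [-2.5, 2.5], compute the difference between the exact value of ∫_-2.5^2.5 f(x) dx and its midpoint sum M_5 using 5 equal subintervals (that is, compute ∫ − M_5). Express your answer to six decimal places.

Exact integral: ∫_-2.5^2.5 f(x) dx ≈ -20.83333333.
M_5 = -20.
Error ≈ -20.83333333 − (-20) ≈ -0.833333.

-0.833333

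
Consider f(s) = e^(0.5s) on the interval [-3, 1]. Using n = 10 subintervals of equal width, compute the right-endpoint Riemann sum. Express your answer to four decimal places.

Δs = (1 − (-3))/10 = 0.4.
Right endpoints: -2.6, -2.2, -1.8, -1.4, -1, -0.6, -0.2, 0.2, 0.6, 1.
f(-2.6) ≈ 0.2725, f(-2.2) ≈ 0.3329, f(-1.8) ≈ 0.4066, f(-1.4) ≈ 0.4966, f(-1) ≈ 0.6065, f(-0.6) ≈ 0.7408, f(-0.2) ≈ 0.9048, f(0.2) ≈ 1.1052, f(0.6) ≈ 1.3499, f(1) ≈ 1.6487.
Sum = Δs · [f(-2.6) + f(-2.2) + f(-1.8) + ...].
Sum ≈ 3.1458.

3.1458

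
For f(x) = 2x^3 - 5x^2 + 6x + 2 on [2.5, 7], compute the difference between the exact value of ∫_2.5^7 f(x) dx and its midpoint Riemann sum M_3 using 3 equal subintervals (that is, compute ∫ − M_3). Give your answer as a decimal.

Exact integral: ∫_2.5^7 f(x) dx = 772.59375.
M_3 = 752.765625.
Error = 772.59375 − 752.765625 = 19.828125.

19.828125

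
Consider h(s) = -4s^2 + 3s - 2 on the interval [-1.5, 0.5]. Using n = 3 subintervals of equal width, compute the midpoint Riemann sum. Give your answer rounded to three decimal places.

Δs = (0.5 − (-1.5))/3 = 2/3.
Midpoints: -7/6, -0.5, 1/6.
h(-7/6) = -197/18, h(-0.5) = -4.5, h(1/6) = -29/18.
Sum = Δs · [h(-7/6) + h(-0.5) + h(1/6)].
Sum ≈ -11.370.

-11.370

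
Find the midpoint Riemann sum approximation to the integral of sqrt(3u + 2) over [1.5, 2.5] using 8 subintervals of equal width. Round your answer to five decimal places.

2.82432

Δu = (2.5 − 1.5)/8 = 0.125.
Midpoints: 1.5625, 1.6875, 1.8125, 1.9375, 2.0625, 2.1875, 2.3125, 2.4375.
f(1.5625) ≈ 2.58602, f(1.6875) ≈ 2.65754, f(1.8125) ≈ 2.72718, f(1.9375) ≈ 2.79508, f(2.0625) ≈ 2.86138, f(2.1875) ≈ 2.92617, f(2.3125) ≈ 2.98957, f(2.4375) ≈ 3.05164.
Sum = Δu · [f(1.5625) + f(1.6875) + f(1.8125) + ...].
Sum ≈ 2.82432.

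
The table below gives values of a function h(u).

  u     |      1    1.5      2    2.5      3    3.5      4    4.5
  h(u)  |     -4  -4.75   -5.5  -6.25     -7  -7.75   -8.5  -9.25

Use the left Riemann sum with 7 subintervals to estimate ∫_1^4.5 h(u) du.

Δu = 0.5.
Sum = 0.5·[(-4) + (-4.75) + (-5.5) + (-6.25) + (-7) + (-7.75) + (-8.5)] = -21.875.

-21.875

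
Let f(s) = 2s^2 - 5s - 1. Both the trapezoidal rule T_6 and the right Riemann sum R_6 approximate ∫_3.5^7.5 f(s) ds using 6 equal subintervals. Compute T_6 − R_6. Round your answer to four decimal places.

T_6 ≈ 139.259259.
R_6 ≈ 161.925926.
T_6 − R_6 ≈ -22.6667.

-22.6667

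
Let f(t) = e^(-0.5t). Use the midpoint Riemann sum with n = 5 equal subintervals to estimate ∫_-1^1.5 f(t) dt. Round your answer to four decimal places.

2.3466

Δt = (1.5 − (-1))/5 = 0.5.
Midpoints: -0.75, -0.25, 0.25, 0.75, 1.25.
f(-0.75) ≈ 1.4550, f(-0.25) ≈ 1.1331, f(0.25) ≈ 0.8825, f(0.75) ≈ 0.6873, f(1.25) ≈ 0.5353.
Sum = Δt · [f(-0.75) + f(-0.25) + f(0.25) + f(0.75) + f(1.25)].
Sum ≈ 2.3466.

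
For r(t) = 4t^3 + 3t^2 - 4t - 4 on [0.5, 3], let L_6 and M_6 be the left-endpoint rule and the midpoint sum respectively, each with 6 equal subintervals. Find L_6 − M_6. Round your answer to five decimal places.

-23.17708

L_6 ≈ 56.2673611.
M_6 ≈ 79.4444444.
L_6 − M_6 ≈ -23.17708.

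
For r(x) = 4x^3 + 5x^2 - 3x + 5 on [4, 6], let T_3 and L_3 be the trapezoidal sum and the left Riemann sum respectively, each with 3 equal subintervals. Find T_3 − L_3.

234

T_3 ≈ 1282.962963.
L_3 ≈ 1048.962963.
T_3 − L_3 = 234.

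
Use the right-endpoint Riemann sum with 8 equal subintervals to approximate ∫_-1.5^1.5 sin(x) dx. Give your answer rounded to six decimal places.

0.374061

Δx = (1.5 − (-1.5))/8 = 0.375.
Right endpoints: -1.125, -0.75, -0.375, 0, 0.375, 0.75, 1.125, 1.5.
f(-1.125) ≈ -0.902268, f(-0.75) ≈ -0.681639, f(-0.375) ≈ -0.366273, f(0) ≈ 0.000000, f(0.375) ≈ 0.366273, f(0.75) ≈ 0.681639, f(1.125) ≈ 0.902268, f(1.5) ≈ 0.997495.
Sum = Δx · [f(-1.125) + f(-0.75) + f(-0.375) + ...].
Sum ≈ 0.374061.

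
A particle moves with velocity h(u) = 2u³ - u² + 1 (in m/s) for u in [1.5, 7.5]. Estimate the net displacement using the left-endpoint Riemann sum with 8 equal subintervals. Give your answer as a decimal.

Δu = (7.5 − 1.5)/8 = 0.75.
Left endpoints: 1.5, 2.25, 3, 3.75, 4.5, 5.25, 6, 6.75.
h(1.5) = 5.5, h(2.25) = 18.71875, h(3) = 46, h(3.75) = 92.40625, h(4.5) = 163, h(5.25) = 262.84375, h(6) = 397, h(6.75) = 570.53125.
Sum = Δu · [h(1.5) + h(2.25) + h(3) + ...].
Sum = 1167.

1167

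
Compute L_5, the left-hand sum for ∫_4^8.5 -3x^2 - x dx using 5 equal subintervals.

Δx = (8.5 − 4)/5 = 0.9.
Left endpoints: 4, 4.9, 5.8, 6.7, 7.6.
f(4) = -52, f(4.9) = -76.93, f(5.8) = -106.72, f(6.7) = -141.37, f(7.6) = -180.88.
Sum = Δx · [f(4) + f(4.9) + f(5.8) + f(6.7) + f(7.6)].
Sum = -502.11.

-502.11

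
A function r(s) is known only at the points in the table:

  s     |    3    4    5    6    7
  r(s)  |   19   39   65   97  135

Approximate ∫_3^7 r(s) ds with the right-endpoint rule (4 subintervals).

Δs = 1.
Sum = 1·[39 + 65 + 97 + 135] = 336.

336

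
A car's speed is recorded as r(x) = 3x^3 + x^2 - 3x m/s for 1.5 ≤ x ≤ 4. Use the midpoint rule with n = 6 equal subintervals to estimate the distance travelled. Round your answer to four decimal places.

Δx = (4 − 1.5)/6 = 5/12.
Midpoints: 41/24, 2.125, 61/24, 71/24, 3.375, 91/24.
r(41/24) = 58753/4608, r(2.125) = 13787/512, r(61/24) = 73871/1536, r(71/24) = 357343/4608, r(3.375) = 59697/512, r(91/24) = 85267/512.
Sum = Δx · [r(41/24) + r(2.125) + r(61/24) + ...].
Sum ≈ 186.8551.

186.8551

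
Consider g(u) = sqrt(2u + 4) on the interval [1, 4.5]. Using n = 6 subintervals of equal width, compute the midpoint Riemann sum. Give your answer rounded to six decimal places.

Δu = (4.5 − 1)/6 = 7/12.
Midpoints: 31/24, 1.875, 59/24, 73/24, 3.625, 101/24.
g(31/24) ≈ 2.565801, g(1.875) ≈ 2.783882, g(59/24) ≈ 2.986079, g(73/24) ≈ 3.175426, g(3.625) ≈ 3.354102, g(101/24) ≈ 3.523729.
Sum = Δu · [g(31/24) + g(1.875) + g(59/24) + ...].
Sum ≈ 10.726928.

10.726928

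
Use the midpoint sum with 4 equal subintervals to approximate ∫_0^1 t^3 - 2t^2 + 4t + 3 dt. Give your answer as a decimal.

Δt = (1 − 0)/4 = 0.25.
Midpoints: 0.125, 0.375, 0.625, 0.875.
f(0.125) = 1777/512, f(0.375) = 2187/512, f(0.625) = 2541/512, f(0.875) = 2887/512.
Sum = Δt · [f(0.125) + f(0.375) + f(0.625) + f(0.875)].
Sum = 4.5859375.

4.5859375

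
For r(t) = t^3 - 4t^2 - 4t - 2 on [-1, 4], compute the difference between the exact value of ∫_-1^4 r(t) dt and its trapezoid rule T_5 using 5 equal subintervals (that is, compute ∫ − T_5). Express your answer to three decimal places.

Exact integral: ∫_-1^4 r(t) dt ≈ -62.91667.
T_5 = -62.5.
Error ≈ -62.91667 − (-62.5) ≈ -0.417.

-0.417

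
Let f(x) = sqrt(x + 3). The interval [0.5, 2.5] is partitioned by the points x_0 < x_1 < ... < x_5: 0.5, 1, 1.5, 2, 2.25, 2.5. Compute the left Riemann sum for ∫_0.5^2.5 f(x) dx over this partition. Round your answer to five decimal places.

4.12791

Subinterval widths: 0.5, 0.5, 0.5, 0.25, 0.25.
Left endpoints: 0.5, 1, 1.5, 2, 2.25.
f(0.5) ≈ 1.87083, f(1) ≈ 2.00000, f(1.5) ≈ 2.12132, f(2) ≈ 2.23607, f(2.25) ≈ 2.29129.
Sum = Σ Δx_i · f(x_i).
Sum ≈ 4.12791.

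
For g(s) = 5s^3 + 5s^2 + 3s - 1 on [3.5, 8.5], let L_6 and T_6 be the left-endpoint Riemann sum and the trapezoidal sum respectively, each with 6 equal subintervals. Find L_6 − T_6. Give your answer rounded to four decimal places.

-1321.3542

L_6 ≈ 6108.206019.
T_6 ≈ 7429.560185.
L_6 − T_6 ≈ -1321.3542.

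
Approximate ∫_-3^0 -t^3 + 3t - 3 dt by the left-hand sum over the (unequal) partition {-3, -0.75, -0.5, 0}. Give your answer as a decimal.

Subinterval widths: 2.25, 0.25, 0.5.
Left endpoints: -3, -0.75, -0.5.
f(-3) = 15, f(-0.75) = -4.828125, f(-0.5) = -4.375.
Sum = Σ Δt_i · f(t_i).
Sum = 30.35546875.

30.35546875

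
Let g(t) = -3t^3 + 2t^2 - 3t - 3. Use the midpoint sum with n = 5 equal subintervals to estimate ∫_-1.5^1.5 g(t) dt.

-4.68

Δt = (1.5 − (-1.5))/5 = 0.6.
Midpoints: -1.2, -0.6, 0, 0.6, 1.2.
g(-1.2) = 8.664, g(-0.6) = 0.168, g(0) = -3, g(0.6) = -4.728, g(1.2) = -8.904.
Sum = Δt · [g(-1.2) + g(-0.6) + g(0) + g(0.6) + g(1.2)].
Sum = -4.68.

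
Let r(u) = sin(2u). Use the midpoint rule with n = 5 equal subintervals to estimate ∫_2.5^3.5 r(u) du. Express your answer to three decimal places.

Δu = (3.5 − 2.5)/5 = 0.2.
Midpoints: 2.6, 2.8, 3, 3.2, 3.4.
r(2.6) ≈ -0.883, r(2.8) ≈ -0.631, r(3) ≈ -0.279, r(3.2) ≈ 0.117, r(3.4) ≈ 0.494.
Sum = Δu · [r(2.6) + r(2.8) + r(3) + r(3.2) + r(3.4)].
Sum ≈ -0.237.

-0.237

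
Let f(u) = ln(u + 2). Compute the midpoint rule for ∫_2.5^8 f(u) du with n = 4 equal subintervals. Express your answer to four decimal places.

10.7670

Δu = (8 − 2.5)/4 = 1.375.
Midpoints: 3.1875, 4.5625, 5.9375, 7.3125.
f(3.1875) ≈ 1.6463, f(4.5625) ≈ 1.8814, f(5.9375) ≈ 2.0716, f(7.3125) ≈ 2.2314.
Sum = Δu · [f(3.1875) + f(4.5625) + f(5.9375) + f(7.3125)].
Sum ≈ 10.7670.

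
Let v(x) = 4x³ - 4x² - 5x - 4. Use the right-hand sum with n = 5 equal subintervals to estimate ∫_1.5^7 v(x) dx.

Δx = (7 − 1.5)/5 = 1.1.
Right endpoints: 2.6, 3.7, 4.8, 5.9, 7.
v(2.6) = 26.264, v(3.7) = 125.352, v(4.8) = 322.208, v(5.9) = 648.776, v(7) = 1137.
Sum = Δx · [v(2.6) + v(3.7) + v(4.8) + v(5.9) + v(7)].
Sum = 2485.56.

2485.56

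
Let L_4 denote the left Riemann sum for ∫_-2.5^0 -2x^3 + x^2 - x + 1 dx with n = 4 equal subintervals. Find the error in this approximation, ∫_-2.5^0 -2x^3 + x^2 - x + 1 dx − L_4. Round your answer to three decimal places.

-13.883

Exact integral: ∫_-2.5^0 f(x) dx ≈ 30.36458.
L_4 ≈ 44.24805.
Error ≈ 30.36458 − 44.24805 ≈ -13.883.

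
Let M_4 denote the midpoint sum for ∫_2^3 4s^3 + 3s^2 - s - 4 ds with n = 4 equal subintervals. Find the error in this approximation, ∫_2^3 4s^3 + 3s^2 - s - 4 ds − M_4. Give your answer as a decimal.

0.171875

Exact integral: ∫_2^3 f(s) ds = 77.5.
M_4 = 77.328125.
Error = 77.5 − 77.328125 = 0.171875.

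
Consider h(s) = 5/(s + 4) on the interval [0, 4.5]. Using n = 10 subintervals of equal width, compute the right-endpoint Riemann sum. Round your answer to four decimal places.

Δs = (4.5 − 0)/10 = 0.45.
Right endpoints: 0.45, 0.9, 1.35, 1.8, 2.25, 2.7, 3.15, 3.6, 4.05, 4.5.
h(0.45) = 100/89, h(0.9) = 50/49, h(1.35) = 100/107, h(1.8) = 25/29, h(2.25) = 0.8, h(2.7) = 50/67, h(3.15) = 100/143, h(3.6) = 25/38, h(4.05) = 100/161, h(4.5) = 10/17.
Sum = Δs · [h(0.45) + h(0.9) + h(1.35) + ...].
Sum ≈ 3.6241.

3.6241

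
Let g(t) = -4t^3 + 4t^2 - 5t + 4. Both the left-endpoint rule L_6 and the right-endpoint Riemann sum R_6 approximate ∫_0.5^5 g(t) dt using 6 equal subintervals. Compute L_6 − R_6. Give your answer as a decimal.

L_6 = -355.921875.
R_6 = -673.171875.
L_6 − R_6 = 317.25.

317.25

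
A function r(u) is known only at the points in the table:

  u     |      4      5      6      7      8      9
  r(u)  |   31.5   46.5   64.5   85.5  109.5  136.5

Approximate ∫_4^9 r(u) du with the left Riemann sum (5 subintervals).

Δu = 1.
Sum = 1·[31.5 + 46.5 + 64.5 + 85.5 + 109.5] = 337.5.

337.5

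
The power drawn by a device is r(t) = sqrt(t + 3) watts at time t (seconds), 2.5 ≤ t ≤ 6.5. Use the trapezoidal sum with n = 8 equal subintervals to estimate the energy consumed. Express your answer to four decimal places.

10.9205

Δt = (6.5 − 2.5)/8 = 0.5.
r(2.5) ≈ 2.3452, r(3) ≈ 2.4495, r(3.5) ≈ 2.5495, r(4) ≈ 2.6458, r(4.5) ≈ 2.7386, r(5) ≈ 2.8284, r(5.5) ≈ 2.9155, r(6) ≈ 3.0000, r(6.5) ≈ 3.0822.
T_8 = (Δt/2)·[r(t_0) + 2r(t_1) + ... + 2r(t_{7}) + r(t_8)].
Sum ≈ 10.9205.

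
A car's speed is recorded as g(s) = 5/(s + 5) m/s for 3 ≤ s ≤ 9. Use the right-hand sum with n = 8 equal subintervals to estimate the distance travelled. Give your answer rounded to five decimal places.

2.70010

Δs = (9 − 3)/8 = 0.75.
Right endpoints: 3.75, 4.5, 5.25, 6, 6.75, 7.5, 8.25, 9.
g(3.75) = 4/7, g(4.5) = 10/19, g(5.25) = 20/41, g(6) = 5/11, g(6.75) = 20/47, g(7.5) = 0.4, g(8.25) = 20/53, g(9) = 5/14.
Sum = Δs · [g(3.75) + g(4.5) + g(5.25) + ...].
Sum ≈ 2.70010.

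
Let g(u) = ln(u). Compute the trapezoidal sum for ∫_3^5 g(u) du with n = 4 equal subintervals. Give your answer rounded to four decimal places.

2.7486

Δu = (5 − 3)/4 = 0.5.
g(3) ≈ 1.0986, g(3.5) ≈ 1.2528, g(4) ≈ 1.3863, g(4.5) ≈ 1.5041, g(5) ≈ 1.6094.
T_4 = (Δu/2)·[g(u_0) + 2g(u_1) + 2g(u_2) + 2g(u_3) + g(u_4)].
Sum ≈ 2.7486.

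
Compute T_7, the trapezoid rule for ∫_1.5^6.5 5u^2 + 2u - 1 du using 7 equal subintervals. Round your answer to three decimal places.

Δu = (6.5 − 1.5)/7 = 5/7.
f(1.5) = 13.25, f(31/14) = 5477/196, f(41/14) = 9357/196, f(51/14) = 14237/196, f(61/14) = 20117/196, f(71/14) = 26997/196, f(81/14) = 34877/196, f(6.5) = 223.25.
T_7 = (Δu/2)·[f(u_0) + 2f(u_1) + ... + 2f(u_{6}) + f(u_7)].
Sum ≈ 489.209.

489.209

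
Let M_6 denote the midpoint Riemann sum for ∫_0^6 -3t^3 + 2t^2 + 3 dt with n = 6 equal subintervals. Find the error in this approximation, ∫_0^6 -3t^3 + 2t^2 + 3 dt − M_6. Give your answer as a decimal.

Exact integral: ∫_0^6 f(t) dt = -810.
M_6 = -797.5.
Error = -810 − (-797.5) = -12.5.

-12.5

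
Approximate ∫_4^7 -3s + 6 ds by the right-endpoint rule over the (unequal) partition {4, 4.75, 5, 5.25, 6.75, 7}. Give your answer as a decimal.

Subinterval widths: 0.75, 0.25, 0.25, 1.5, 0.25.
Right endpoints: 4.75, 5, 5.25, 6.75, 7.
f(4.75) = -8.25, f(5) = -9, f(5.25) = -9.75, f(6.75) = -14.25, f(7) = -15.
Sum = Σ Δs_i · f(s_i).
Sum = -36.

-36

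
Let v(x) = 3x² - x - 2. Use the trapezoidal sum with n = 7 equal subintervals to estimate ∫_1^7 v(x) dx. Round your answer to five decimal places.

Δx = (7 − 1)/7 = 6/7.
v(1) = 0, v(13/7) = 318/49, v(19/7) = 852/49, v(25/7) = 1602/49, v(31/7) = 2568/49, v(37/7) = 3750/49, v(43/7) = 5148/49, v(7) = 138.
T_7 = (Δx/2)·[v(x_0) + 2v(x_1) + ... + 2v(x_{6}) + v(x_7)].
Sum ≈ 308.20408.

308.20408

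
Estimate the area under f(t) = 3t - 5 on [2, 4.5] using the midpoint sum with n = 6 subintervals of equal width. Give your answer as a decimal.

11.875

Δt = (4.5 − 2)/6 = 5/12.
Midpoints: 53/24, 2.625, 73/24, 83/24, 3.875, 103/24.
f(53/24) = 1.625, f(2.625) = 2.875, f(73/24) = 4.125, f(83/24) = 5.375, f(3.875) = 6.625, f(103/24) = 7.875.
Sum = Δt · [f(53/24) + f(2.625) + f(73/24) + ...].
Sum = 11.875.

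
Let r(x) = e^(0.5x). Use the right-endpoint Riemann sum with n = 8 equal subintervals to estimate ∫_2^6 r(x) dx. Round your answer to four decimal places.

Δx = (6 − 2)/8 = 0.5.
Right endpoints: 2.5, 3, 3.5, 4, 4.5, 5, 5.5, 6.
r(2.5) ≈ 3.4903, r(3) ≈ 4.4817, r(3.5) ≈ 5.7546, r(4) ≈ 7.3891, r(4.5) ≈ 9.4877, r(5) ≈ 12.1825, r(5.5) ≈ 15.6426, r(6) ≈ 20.0855.
Sum = Δx · [r(2.5) + r(3) + r(3.5) + ...].
Sum ≈ 39.2570.

39.2570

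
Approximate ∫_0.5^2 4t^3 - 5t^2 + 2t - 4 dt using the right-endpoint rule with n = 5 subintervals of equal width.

Δt = (2 − 0.5)/5 = 0.3.
Right endpoints: 0.8, 1.1, 1.4, 1.7, 2.
f(0.8) = -3.552, f(1.1) = -2.526, f(1.4) = -0.024, f(1.7) = 4.602, f(2) = 12.
Sum = Δt · [f(0.8) + f(1.1) + f(1.4) + f(1.7) + f(2)].
Sum = 3.15.

3.15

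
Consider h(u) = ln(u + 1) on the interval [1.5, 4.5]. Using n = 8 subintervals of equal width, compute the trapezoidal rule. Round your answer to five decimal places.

Δu = (4.5 − 1.5)/8 = 0.375.
h(1.5) ≈ 0.91629, h(1.875) ≈ 1.05605, h(2.25) ≈ 1.17865, h(2.625) ≈ 1.28785, h(3) ≈ 1.38629, h(3.375) ≈ 1.47591, h(3.75) ≈ 1.55814, h(4.125) ≈ 1.63413, h(4.5) ≈ 1.70475.
T_8 = (Δu/2)·[h(u_0) + 2h(u_1) + ... + 2h(u_{7}) + h(u_8)].
Sum ≈ 4.08283.

4.08283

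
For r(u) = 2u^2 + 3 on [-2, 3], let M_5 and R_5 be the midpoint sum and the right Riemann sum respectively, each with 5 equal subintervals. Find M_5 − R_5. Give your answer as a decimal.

-7.5

M_5 = 37.5.
R_5 = 45.
M_5 − R_5 = -7.5.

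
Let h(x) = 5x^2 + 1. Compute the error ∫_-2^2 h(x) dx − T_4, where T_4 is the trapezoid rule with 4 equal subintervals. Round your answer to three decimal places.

Exact integral: ∫_-2^2 h(x) dx ≈ 30.66667.
T_4 = 34.
Error ≈ 30.66667 − 34 ≈ -3.333.

-3.333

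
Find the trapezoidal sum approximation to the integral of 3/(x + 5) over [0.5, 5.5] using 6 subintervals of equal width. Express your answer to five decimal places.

1.94403

Δx = (5.5 − 0.5)/6 = 5/6.
f(0.5) = 6/11, f(4/3) = 9/19, f(13/6) = 18/43, f(3) = 0.375, f(23/6) = 18/53, f(14/3) = 9/29, f(5.5) = 2/7.
T_6 = (Δx/2)·[f(x_0) + 2f(x_1) + ... + 2f(x_{5}) + f(x_6)].
Sum ≈ 1.94403.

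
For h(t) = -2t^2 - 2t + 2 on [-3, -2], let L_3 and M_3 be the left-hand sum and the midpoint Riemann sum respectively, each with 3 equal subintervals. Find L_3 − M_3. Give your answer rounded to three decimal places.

L_3 ≈ -7.03704.
M_3 ≈ -5.64815.
L_3 − M_3 ≈ -1.389.

-1.389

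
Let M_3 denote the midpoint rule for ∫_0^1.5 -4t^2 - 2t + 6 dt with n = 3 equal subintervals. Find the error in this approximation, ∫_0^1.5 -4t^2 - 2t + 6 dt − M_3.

-0.125

Exact integral: ∫_0^1.5 f(t) dt = 2.25.
M_3 = 2.375.
Error = 2.25 − 2.375 = -0.125.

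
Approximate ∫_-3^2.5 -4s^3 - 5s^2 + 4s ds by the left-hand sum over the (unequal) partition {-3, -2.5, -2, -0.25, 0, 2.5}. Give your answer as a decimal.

42.8125

Subinterval widths: 0.5, 0.5, 1.75, 0.25, 2.5.
Left endpoints: -3, -2.5, -2, -0.25, 0.
f(-3) = 51, f(-2.5) = 21.25, f(-2) = 4, f(-0.25) = -1.25, f(0) = 0.
Sum = Σ Δs_i · f(s_i).
Sum = 42.8125.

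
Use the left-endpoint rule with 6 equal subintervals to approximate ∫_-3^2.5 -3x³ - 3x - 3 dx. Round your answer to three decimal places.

86.983

Δx = (2.5 − (-3))/6 = 11/12.
Left endpoints: -3, -25/12, -7/6, -0.25, 2/3, 19/12.
f(-3) = 87, f(-25/12) = 17497/576, f(-7/6) = 379/72, f(-0.25) = -2.203125, f(2/3) = -53/9, f(19/12) = -11323/576.
Sum = Δx · [f(-3) + f(-25/12) + f(-7/6) + ...].
Sum ≈ 86.983.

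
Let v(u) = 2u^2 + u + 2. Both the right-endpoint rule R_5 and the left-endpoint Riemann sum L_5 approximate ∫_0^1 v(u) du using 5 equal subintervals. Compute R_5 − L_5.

R_5 = 3.48.
L_5 = 2.88.
R_5 − L_5 = 0.6.

0.6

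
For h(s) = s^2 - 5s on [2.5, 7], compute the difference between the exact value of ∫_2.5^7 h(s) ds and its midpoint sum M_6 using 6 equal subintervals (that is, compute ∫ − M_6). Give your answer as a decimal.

0.2109375

Exact integral: ∫_2.5^7 h(s) ds = 2.25.
M_6 = 2.0390625.
Error = 2.25 − 2.0390625 = 0.2109375.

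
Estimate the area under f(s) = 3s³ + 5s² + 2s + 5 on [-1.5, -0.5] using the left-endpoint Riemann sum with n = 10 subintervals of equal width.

4.5725

Δs = (-0.5 − (-1.5))/10 = 0.1.
Left endpoints: -1.5, -1.4, -1.3, -1.2, -1.1, -1, -0.9, -0.8, -0.7, -0.6.
f(-1.5) = 3.125, f(-1.4) = 3.768, f(-1.3) = 4.259, f(-1.2) = 4.616, f(-1.1) = 4.857, f(-1) = 5, f(-0.9) = 5.063, f(-0.8) = 5.064, f(-0.7) = 5.021, f(-0.6) = 4.952.
Sum = Δs · [f(-1.5) + f(-1.4) + f(-1.3) + ...].
Sum = 4.5725.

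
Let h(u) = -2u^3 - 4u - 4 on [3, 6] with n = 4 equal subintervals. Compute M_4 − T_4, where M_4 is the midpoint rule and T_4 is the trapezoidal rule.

M_4 = -669.703125.
T_4 = -681.09375.
M_4 − T_4 = 11.390625.

11.390625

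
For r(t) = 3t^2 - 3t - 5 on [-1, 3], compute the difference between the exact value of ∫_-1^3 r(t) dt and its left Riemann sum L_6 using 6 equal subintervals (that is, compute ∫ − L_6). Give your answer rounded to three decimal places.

Exact integral: ∫_-1^3 r(t) dt = -4.
L_6 ≈ -7.11111.
Error ≈ -4 − (-7.11111) ≈ 3.111.

3.111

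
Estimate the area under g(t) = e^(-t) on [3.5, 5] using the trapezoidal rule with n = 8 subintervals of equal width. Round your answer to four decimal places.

Δt = (5 − 3.5)/8 = 0.1875.
g(3.5) ≈ 0.0302, g(3.6875) ≈ 0.0250, g(3.875) ≈ 0.0208, g(4.0625) ≈ 0.0172, g(4.25) ≈ 0.0143, g(4.4375) ≈ 0.0118, g(4.625) ≈ 0.0098, g(4.8125) ≈ 0.0081, g(5) ≈ 0.0067.
T_8 = (Δt/2)·[g(t_0) + 2g(t_1) + ... + 2g(t_{7}) + g(t_8)].
Sum ≈ 0.0235.

0.0235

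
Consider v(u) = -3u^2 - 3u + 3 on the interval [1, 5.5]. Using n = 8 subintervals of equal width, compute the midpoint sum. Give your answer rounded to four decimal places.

-195.3940

Δu = (5.5 − 1)/8 = 0.5625.
Midpoints: 1.28125, 1.84375, 2.40625, 2.96875, 3.53125, 4.09375, 4.65625, 5.21875.
v(1.28125) = -5907/1024, v(1.84375) = -13035/1024, v(2.40625) = -22107/1024, v(2.96875) = -33123/1024, v(3.53125) = -46083/1024, v(4.09375) = -60987/1024, v(4.65625) = -77835/1024, v(5.21875) = -96627/1024.
Sum = Δu · [v(1.28125) + v(1.84375) + v(2.40625) + ...].
Sum ≈ -195.3940.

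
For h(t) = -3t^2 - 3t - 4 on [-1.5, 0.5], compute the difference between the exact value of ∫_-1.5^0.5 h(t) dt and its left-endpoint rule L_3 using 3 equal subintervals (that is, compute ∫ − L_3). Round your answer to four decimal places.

0.4444

Exact integral: ∫_-1.5^0.5 h(t) dt = -8.5.
L_3 ≈ -8.944444.
Error ≈ -8.5 − (-8.944444) ≈ 0.4444.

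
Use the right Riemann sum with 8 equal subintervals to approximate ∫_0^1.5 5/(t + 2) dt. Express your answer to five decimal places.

Δt = (1.5 − 0)/8 = 0.1875.
Right endpoints: 0.1875, 0.375, 0.5625, 0.75, 0.9375, 1.125, 1.3125, 1.5.
f(0.1875) = 16/7, f(0.375) = 40/19, f(0.5625) = 80/41, f(0.75) = 20/11, f(0.9375) = 80/47, f(1.125) = 1.6, f(1.3125) = 80/53, f(1.5) = 10/7.
Sum = Δt · [f(0.1875) + f(0.375) + f(0.5625) + ...].
Sum ≈ 2.70010.

2.70010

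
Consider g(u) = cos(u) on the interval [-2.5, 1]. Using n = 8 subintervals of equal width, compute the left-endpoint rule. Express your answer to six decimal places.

Δu = (1 − (-2.5))/8 = 0.4375.
Left endpoints: -2.5, -2.0625, -1.625, -1.1875, -0.75, -0.3125, 0.125, 0.5625.
g(-2.5) ≈ -0.801144, g(-2.0625) ≈ -0.472128, g(-1.625) ≈ -0.054177, g(-1.1875) ≈ 0.373980, g(-0.75) ≈ 0.731689, g(-0.3125) ≈ 0.951568, g(0.125) ≈ 0.992198, g(0.5625) ≈ 0.845924.
Sum = Δu · [g(-2.5) + g(-2.0625) + g(-1.625) + ...].
Sum ≈ 1.123460.

1.123460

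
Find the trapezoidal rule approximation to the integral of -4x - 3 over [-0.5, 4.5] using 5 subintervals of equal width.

Δx = (4.5 − (-0.5))/5 = 1.
f(-0.5) = -1, f(0.5) = -5, f(1.5) = -9, f(2.5) = -13, f(3.5) = -17, f(4.5) = -21.
T_5 = (Δx/2)·[f(x_0) + 2f(x_1) + ... + 2f(x_{4}) + f(x_5)].
Sum = -55.

-55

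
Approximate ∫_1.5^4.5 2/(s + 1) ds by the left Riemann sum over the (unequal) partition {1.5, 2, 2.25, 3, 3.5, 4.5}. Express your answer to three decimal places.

Subinterval widths: 0.5, 0.25, 0.75, 0.5, 1.
Left endpoints: 1.5, 2, 2.25, 3, 3.5.
f(1.5) = 0.8, f(2) = 2/3, f(2.25) = 8/13, f(3) = 0.5, f(3.5) = 4/9.
Sum = Σ Δs_i · f(s_i).
Sum ≈ 1.723.

1.723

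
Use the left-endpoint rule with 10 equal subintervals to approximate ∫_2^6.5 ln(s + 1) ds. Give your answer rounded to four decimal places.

7.1064

Δs = (6.5 − 2)/10 = 0.45.
Left endpoints: 2, 2.45, 2.9, 3.35, 3.8, 4.25, 4.7, 5.15, 5.6, 6.05.
f(2) ≈ 1.0986, f(2.45) ≈ 1.2384, f(2.9) ≈ 1.3610, f(3.35) ≈ 1.4702, f(3.8) ≈ 1.5686, f(4.25) ≈ 1.6582, f(4.7) ≈ 1.7405, f(5.15) ≈ 1.8165, f(5.6) ≈ 1.8871, f(6.05) ≈ 1.9530.
Sum = Δs · [f(2) + f(2.45) + f(2.9) + ...].
Sum ≈ 7.1064.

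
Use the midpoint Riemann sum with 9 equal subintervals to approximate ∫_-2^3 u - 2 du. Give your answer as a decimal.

-7.5

Δu = (3 − (-2))/9 = 5/9.
Midpoints: -31/18, -7/6, -11/18, -1/18, 0.5, 19/18, 29/18, 13/6, 49/18.
f(-31/18) = -67/18, f(-7/6) = -19/6, f(-11/18) = -47/18, f(-1/18) = -37/18, f(0.5) = -1.5, f(19/18) = -17/18, f(29/18) = -7/18, f(13/6) = 1/6, f(49/18) = 13/18.
Sum = Δu · [f(-31/18) + f(-7/6) + f(-11/18) + ...].
Sum = -7.5.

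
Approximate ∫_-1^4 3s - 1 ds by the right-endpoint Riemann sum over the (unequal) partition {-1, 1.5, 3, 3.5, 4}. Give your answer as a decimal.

Subinterval widths: 2.5, 1.5, 0.5, 0.5.
Right endpoints: 1.5, 3, 3.5, 4.
f(1.5) = 3.5, f(3) = 8, f(3.5) = 9.5, f(4) = 11.
Sum = Σ Δs_i · f(s_i).
Sum = 31.

31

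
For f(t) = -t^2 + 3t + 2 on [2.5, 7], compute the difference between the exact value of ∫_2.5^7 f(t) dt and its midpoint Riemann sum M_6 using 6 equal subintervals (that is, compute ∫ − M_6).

-0.2109375

Exact integral: ∫_2.5^7 f(t) dt = -36.
M_6 = -35.7890625.
Error = -36 − (-35.7890625) = -0.2109375.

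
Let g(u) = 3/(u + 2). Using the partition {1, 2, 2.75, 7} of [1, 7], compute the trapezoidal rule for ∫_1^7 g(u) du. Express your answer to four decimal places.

Subinterval widths: 1, 0.75, 4.25.
g(1) = 1, g(2) = 0.75, g(2.75) = 12/19, g(7) = 1/3.
On each subinterval the trapezoid contributes (Δu_i/2)·[g(u_{i-1}) + g(u_i)].
Sum ≈ 3.4435.

3.4435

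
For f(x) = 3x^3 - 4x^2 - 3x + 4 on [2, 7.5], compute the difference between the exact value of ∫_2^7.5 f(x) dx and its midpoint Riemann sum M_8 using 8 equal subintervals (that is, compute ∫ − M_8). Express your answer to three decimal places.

8.395

Exact integral: ∫_2^7.5 f(x) dx ≈ 1752.83854.
M_8 ≈ 1744.44397.
Error ≈ 1752.83854 − 1744.44397 ≈ 8.395.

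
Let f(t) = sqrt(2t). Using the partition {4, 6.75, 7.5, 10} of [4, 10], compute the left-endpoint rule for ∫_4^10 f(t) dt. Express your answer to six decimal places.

20.216309

Subinterval widths: 2.75, 0.75, 2.5.
Left endpoints: 4, 6.75, 7.5.
f(4) ≈ 2.828427, f(6.75) ≈ 3.674235, f(7.5) ≈ 3.872983.
Sum = Σ Δt_i · f(t_i).
Sum ≈ 20.216309.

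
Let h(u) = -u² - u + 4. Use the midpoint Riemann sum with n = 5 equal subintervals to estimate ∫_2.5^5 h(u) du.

-35.78125

Δu = (5 − 2.5)/5 = 0.5.
Midpoints: 2.75, 3.25, 3.75, 4.25, 4.75.
h(2.75) = -6.3125, h(3.25) = -9.8125, h(3.75) = -13.8125, h(4.25) = -18.3125, h(4.75) = -23.3125.
Sum = Δu · [h(2.75) + h(3.25) + h(3.75) + h(4.25) + h(4.75)].
Sum = -35.78125.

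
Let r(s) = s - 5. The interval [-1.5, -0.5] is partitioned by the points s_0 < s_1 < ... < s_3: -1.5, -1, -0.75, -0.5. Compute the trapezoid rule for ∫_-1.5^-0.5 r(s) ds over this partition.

-6

Subinterval widths: 0.5, 0.25, 0.25.
r(-1.5) = -6.5, r(-1) = -6, r(-0.75) = -5.75, r(-0.5) = -5.5.
On each subinterval the trapezoid contributes (Δs_i/2)·[r(s_{i-1}) + r(s_i)].
Sum = -6.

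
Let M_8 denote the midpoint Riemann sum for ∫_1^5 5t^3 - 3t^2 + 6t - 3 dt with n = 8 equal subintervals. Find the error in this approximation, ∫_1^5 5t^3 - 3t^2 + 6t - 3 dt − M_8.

3.5

Exact integral: ∫_1^5 f(t) dt = 716.
M_8 = 712.5.
Error = 716 − 712.5 = 3.5.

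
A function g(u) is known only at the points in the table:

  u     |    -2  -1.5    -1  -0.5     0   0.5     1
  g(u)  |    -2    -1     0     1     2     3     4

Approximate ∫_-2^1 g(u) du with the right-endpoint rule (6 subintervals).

4.5

Δu = 0.5.
Sum = 0.5·[(-1) + 0 + 1 + 2 + 3 + 4] = 4.5.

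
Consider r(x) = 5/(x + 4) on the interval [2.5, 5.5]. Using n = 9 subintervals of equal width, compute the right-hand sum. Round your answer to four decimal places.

1.8575

Δx = (5.5 − 2.5)/9 = 1/3.
Right endpoints: 17/6, 19/6, 3.5, 23/6, 25/6, 4.5, 29/6, 31/6, 5.5.
r(17/6) = 30/41, r(19/6) = 30/43, r(3.5) = 2/3, r(23/6) = 30/47, r(25/6) = 30/49, r(4.5) = 10/17, r(29/6) = 30/53, r(31/6) = 6/11, r(5.5) = 10/19.
Sum = Δx · [r(17/6) + r(19/6) + r(3.5) + ...].
Sum ≈ 1.8575.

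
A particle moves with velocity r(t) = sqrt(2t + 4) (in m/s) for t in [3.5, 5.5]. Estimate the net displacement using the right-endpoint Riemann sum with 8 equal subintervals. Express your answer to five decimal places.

7.27328

Δt = (5.5 − 3.5)/8 = 0.25.
Right endpoints: 3.75, 4, 4.25, 4.5, 4.75, 5, 5.25, 5.5.
r(3.75) ≈ 3.39116, r(4) ≈ 3.46410, r(4.25) ≈ 3.53553, r(4.5) ≈ 3.60555, r(4.75) ≈ 3.67423, r(5) ≈ 3.74166, r(5.25) ≈ 3.80789, r(5.5) ≈ 3.87298.
Sum = Δt · [r(3.75) + r(4) + r(4.25) + ...].
Sum ≈ 7.27328.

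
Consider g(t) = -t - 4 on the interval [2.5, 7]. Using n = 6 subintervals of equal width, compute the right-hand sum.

-41.0625

Δt = (7 − 2.5)/6 = 0.75.
Right endpoints: 3.25, 4, 4.75, 5.5, 6.25, 7.
g(3.25) = -7.25, g(4) = -8, g(4.75) = -8.75, g(5.5) = -9.5, g(6.25) = -10.25, g(7) = -11.
Sum = Δt · [g(3.25) + g(4) + g(4.75) + ...].
Sum = -41.0625.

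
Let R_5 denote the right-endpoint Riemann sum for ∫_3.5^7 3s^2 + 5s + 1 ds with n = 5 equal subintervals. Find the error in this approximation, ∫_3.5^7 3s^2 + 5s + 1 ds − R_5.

-45.57

Exact integral: ∫_3.5^7 f(s) ds = 395.5.
R_5 = 441.07.
Error = 395.5 − 441.07 = -45.57.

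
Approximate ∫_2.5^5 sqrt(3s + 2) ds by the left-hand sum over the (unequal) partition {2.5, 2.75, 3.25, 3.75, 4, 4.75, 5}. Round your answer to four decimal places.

8.8093

Subinterval widths: 0.25, 0.5, 0.5, 0.25, 0.75, 0.25.
Left endpoints: 2.5, 2.75, 3.25, 3.75, 4, 4.75.
f(2.5) ≈ 3.0822, f(2.75) ≈ 3.2016, f(3.25) ≈ 3.4278, f(3.75) ≈ 3.6401, f(4) ≈ 3.7417, f(4.75) ≈ 4.0311.
Sum = Σ Δs_i · f(s_i).
Sum ≈ 8.8093.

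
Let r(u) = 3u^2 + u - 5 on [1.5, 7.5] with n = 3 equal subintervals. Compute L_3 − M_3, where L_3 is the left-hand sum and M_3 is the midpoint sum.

L_3 = 259.5.
M_3 = 409.5.
L_3 − M_3 = -150.

-150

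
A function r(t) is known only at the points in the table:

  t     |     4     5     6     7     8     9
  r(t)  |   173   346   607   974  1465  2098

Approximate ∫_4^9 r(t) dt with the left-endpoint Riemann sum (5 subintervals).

3565

Δt = 1.
Sum = 1·[173 + 346 + 607 + 974 + 1465] = 3565.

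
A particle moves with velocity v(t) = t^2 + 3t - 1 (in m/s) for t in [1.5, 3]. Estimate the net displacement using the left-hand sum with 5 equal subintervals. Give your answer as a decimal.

Δt = (3 − 1.5)/5 = 0.3.
Left endpoints: 1.5, 1.8, 2.1, 2.4, 2.7.
v(1.5) = 5.75, v(1.8) = 7.64, v(2.1) = 9.71, v(2.4) = 11.96, v(2.7) = 14.39.
Sum = Δt · [v(1.5) + v(1.8) + v(2.1) + v(2.4) + v(2.7)].
Sum = 14.835.

14.835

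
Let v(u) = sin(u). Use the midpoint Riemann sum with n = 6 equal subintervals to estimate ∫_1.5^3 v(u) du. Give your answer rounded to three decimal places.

Δu = (3 − 1.5)/6 = 0.25.
Midpoints: 1.625, 1.875, 2.125, 2.375, 2.625, 2.875.
v(1.625) ≈ 0.999, v(1.875) ≈ 0.954, v(2.125) ≈ 0.850, v(2.375) ≈ 0.694, v(2.625) ≈ 0.494, v(2.875) ≈ 0.263.
Sum = Δu · [v(1.625) + v(1.875) + v(2.125) + ...].
Sum ≈ 1.063.

1.063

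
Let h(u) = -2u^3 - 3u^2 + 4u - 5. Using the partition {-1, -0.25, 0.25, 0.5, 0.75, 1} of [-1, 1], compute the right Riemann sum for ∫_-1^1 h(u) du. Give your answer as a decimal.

-10.359375

Subinterval widths: 0.75, 0.5, 0.25, 0.25, 0.25.
Right endpoints: -0.25, 0.25, 0.5, 0.75, 1.
h(-0.25) = -6.15625, h(0.25) = -4.21875, h(0.5) = -4, h(0.75) = -4.53125, h(1) = -6.
Sum = Σ Δu_i · h(u_i).
Sum = -10.359375.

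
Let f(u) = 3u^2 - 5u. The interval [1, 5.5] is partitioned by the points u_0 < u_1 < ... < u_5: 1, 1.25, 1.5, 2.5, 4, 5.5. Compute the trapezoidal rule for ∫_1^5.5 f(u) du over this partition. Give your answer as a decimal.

96.140625

Subinterval widths: 0.25, 0.25, 1, 1.5, 1.5.
f(1) = -2, f(1.25) = -1.5625, f(1.5) = -0.75, f(2.5) = 6.25, f(4) = 28, f(5.5) = 63.25.
On each subinterval the trapezoid contributes (Δu_i/2)·[f(u_{i-1}) + f(u_i)].
Sum = 96.140625.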